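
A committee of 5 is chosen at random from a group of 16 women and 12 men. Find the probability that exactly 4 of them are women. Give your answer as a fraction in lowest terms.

Total number of selections: C(28,5) = 98280.
Selections with exactly 4 women: choose 4 of the 16 women and 1 of the 12 men, C(16,4)·C(12,1) = 1820·12 = 21840.
Probability = 21840/98280 = 2/9.

2/9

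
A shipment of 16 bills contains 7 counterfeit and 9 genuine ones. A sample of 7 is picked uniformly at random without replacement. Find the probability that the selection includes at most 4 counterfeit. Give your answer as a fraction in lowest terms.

There are C(16,7) = 11440 ways to choose the 7.
Count the complement (more than 4 counterfeit): C(7,5)·C(9,2) + C(7,6)·C(9,1) + C(7,7)·C(9,0) = 756 + 63 + 1 = 820.
Probability = 1 − 820/11440 = 10620/11440 = 531/572.

531/572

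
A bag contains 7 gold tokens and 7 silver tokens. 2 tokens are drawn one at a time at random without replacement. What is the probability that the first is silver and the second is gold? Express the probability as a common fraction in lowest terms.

7/26

Multiply the conditional probabilities at each draw: 7/14 · 7/13 = 49/182 = 7/26.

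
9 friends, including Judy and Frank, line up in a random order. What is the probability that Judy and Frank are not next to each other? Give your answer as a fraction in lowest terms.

There are 9! = 362880 arrangements.
Arrangements with Judy and Frank adjacent: 2·8! = 80640.
So not adjacent: 362880 − 80640 = 282240, probability 282240/362880 = 7/9.

7/9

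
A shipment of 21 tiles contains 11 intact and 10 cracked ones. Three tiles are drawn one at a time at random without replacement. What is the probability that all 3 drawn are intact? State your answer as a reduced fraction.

33/266

Multiply the conditional probabilities at each draw: 11/21 · 10/20 · 9/19 = 990/7980 = 33/266.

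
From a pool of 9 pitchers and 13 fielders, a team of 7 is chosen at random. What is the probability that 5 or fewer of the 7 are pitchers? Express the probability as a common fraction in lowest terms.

Total selections: C(22,7) = 170544.
Count the complement (more than 5 pitchers): C(9,6)·C(13,1) + C(9,7)·C(13,0) = 1092 + 36 = 1128.
Probability = 1 − 1128/170544 = 169416/170544 = 7059/7106.

7059/7106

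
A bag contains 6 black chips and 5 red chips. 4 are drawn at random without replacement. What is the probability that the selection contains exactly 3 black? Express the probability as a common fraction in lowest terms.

The sample space is all 4-subsets of the 11: C(11,4) = 330.
Selections with exactly 3 black: choose 3 of the 6 black and 1 of the 5 red, C(6,3)·C(5,1) = 20·5 = 100.
Probability = 100/330 = 10/33.

10/33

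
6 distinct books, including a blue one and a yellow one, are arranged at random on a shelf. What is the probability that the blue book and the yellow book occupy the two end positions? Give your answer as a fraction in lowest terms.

There are 6! = 720 arrangements.
Place the blue book and the yellow book at the ends in 2 ways, arrange the remaining 4 in 4! = 24 ways: 2·24 = 48.
Probability = 48/720 = 1/15.

1/15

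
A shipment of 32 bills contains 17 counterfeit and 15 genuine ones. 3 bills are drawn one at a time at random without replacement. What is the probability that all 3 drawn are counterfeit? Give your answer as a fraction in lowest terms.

Multiply the conditional probabilities at each draw: 17/32 · 16/31 · 15/30 = 4080/29760 = 17/124.

17/124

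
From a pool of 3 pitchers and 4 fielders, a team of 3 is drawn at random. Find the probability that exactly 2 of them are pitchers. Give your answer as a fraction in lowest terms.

12/35

The sample space is all 3-subsets of the 7: C(7,3) = 35.
Selections with exactly 2 pitchers: choose 2 of the 3 pitchers and 1 of the 4 fielders, C(3,2)·C(4,1) = 3·4 = 12.
Probability = 12/35.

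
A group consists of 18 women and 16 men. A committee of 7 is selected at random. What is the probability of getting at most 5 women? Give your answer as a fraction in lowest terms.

599/638

There are C(34,7) = 5379616 ways to choose the 7.
Count the complement (more than 5 women): C(18,6)·C(16,1) + C(18,7)·C(16,0) = 297024 + 31824 = 328848.
Probability = 1 − 328848/5379616 = 5050768/5379616 = 599/638.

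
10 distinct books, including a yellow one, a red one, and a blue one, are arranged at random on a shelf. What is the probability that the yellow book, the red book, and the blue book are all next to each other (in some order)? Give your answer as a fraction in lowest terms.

There are 10! = 3628800 arrangements.
Treat the three as one block: 8! placements × 3! orders within the block = 40320·6 = 241920.
Probability = 241920/3628800 = 1/15.

1/15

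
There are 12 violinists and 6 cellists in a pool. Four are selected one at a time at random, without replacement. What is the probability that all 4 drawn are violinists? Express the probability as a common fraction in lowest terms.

11/68

Multiply the conditional probabilities at each draw: 12/18 · 11/17 · 10/16 · 9/15 = 11880/73440 = 11/68.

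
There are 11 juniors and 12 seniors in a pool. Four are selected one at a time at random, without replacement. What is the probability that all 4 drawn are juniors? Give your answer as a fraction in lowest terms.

Multiply the conditional probabilities at each draw: 11/23 · 10/22 · 9/21 · 8/20 = 7920/212520 = 6/161.

6/161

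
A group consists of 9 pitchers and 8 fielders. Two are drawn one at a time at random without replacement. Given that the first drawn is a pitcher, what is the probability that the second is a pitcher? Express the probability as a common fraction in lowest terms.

1/2

After removing one pitcher, 16 remain: 8 pitchers and 8 fielders.
So the probability the next is a pitcher is 8/16 = 1/2.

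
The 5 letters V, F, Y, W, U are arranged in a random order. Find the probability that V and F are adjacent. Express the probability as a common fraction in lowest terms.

There are 5! = 120 arrangements.
Treat V and F as a block: 4! arrangements of the blocks × 2 orders within the block = 2·24 = 48.
Probability = 48/120 = 2/5.

2/5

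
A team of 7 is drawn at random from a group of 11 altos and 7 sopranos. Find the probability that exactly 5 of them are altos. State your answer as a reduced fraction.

The sample space is all 7-subsets of the 18: C(18,7) = 31824.
Selections with exactly 5 altos: choose 5 of the 11 altos and 2 of the 7 sopranos, C(11,5)·C(7,2) = 462·21 = 9702.
Probability = 9702/31824 = 539/1768.

539/1768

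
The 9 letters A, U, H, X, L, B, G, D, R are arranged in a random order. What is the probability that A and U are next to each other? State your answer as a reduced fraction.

2/9

There are 9! = 362880 arrangements.
Treat A and U as a block: 8! arrangements of the blocks × 2 orders within the block = 2·40320 = 80640.
Probability = 80640/362880 = 2/9.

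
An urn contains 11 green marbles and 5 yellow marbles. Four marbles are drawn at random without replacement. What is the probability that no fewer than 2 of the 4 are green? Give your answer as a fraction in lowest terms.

Total selections: C(16,4) = 1820.
Count the complement (fewer than 2 green): C(11,0)·C(5,4) + C(11,1)·C(5,3) = 5 + 110 = 115.
Probability = 1 − 115/1820 = 1705/1820 = 341/364.

341/364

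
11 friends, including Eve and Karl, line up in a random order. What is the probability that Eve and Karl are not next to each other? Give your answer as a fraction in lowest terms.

9/11

There are 11! = 39916800 arrangements.
Arrangements with Eve and Karl adjacent: 2·10! = 7257600.
So not adjacent: 39916800 − 7257600 = 32659200, probability 32659200/39916800 = 9/11.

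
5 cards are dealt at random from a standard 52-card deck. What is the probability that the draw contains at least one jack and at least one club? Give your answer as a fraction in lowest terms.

There are C(52,5) = 2598960 possible draws.
By inclusion-exclusion on the complements, draws missing all jacks or all clubs: C(48,5) + C(39,5) − C(36,5) = 1712304 + 575757 − 376992 = 1911069.
So draws with at least one of each: 2598960 − 1911069 = 687891, probability 687891/2598960 = 229297/866320.

229297/866320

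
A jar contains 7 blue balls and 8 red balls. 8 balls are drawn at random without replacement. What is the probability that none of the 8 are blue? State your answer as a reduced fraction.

There are C(15,8) = 6435 possible selections.
Selections with no blue (all red): C(8,8) = 1.
Probability = 1/6435.

1/6435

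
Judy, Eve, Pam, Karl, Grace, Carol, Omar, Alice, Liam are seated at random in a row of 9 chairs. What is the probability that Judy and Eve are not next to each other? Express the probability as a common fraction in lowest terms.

There are 9! = 362880 arrangements.
Arrangements with Judy and Eve adjacent: 2·8! = 80640.
So not adjacent: 362880 − 80640 = 282240, probability 282240/362880 = 7/9.

7/9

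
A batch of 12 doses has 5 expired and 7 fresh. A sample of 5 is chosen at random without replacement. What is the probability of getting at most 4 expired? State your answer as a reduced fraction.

791/792

Total selections: C(12,5) = 792.
The complement is exactly 5 expired: C(5,5)·C(7,0) = 1.
Probability = 1 − 1/792 = 791/792.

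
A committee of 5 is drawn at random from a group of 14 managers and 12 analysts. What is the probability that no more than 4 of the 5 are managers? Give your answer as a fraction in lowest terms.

223/230

Total selections: C(26,5) = 65780.
The complement is exactly 5 managers: C(14,5)·C(12,0) = 2002.
Probability = 1 − 2002/65780 = 63778/65780 = 223/230.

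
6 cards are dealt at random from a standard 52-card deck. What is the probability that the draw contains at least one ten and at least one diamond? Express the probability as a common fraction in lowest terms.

There are C(52,6) = 20358520 possible draws.
By inclusion-exclusion on the complements, draws missing all tens or all diamonds: C(48,6) + C(39,6) − C(36,6) = 12271512 + 3262623 − 1947792 = 13586343.
So draws with at least one of each: 20358520 − 13586343 = 6772177, probability 6772177/20358520.

6772177/20358520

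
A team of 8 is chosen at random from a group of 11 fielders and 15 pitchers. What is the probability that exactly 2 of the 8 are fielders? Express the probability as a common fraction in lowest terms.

77/437

The sample space is all 8-subsets of the 26: C(26,8) = 1562275.
Selections with exactly 2 fielders: choose 2 of the 11 fielders and 6 of the 15 pitchers, C(11,2)·C(15,6) = 55·5005 = 275275.
Probability = 275275/1562275 = 77/437.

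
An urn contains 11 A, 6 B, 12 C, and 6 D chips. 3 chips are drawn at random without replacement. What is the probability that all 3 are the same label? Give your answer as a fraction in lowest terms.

There are C(35,3) = 6545 ways to draw 3 chips.
All same label: C(11,3) + C(6,3) + C(12,3) + C(6,3) = 165 + 20 + 220 + 20 = 425.
Probability = 425/6545 = 5/77.

5/77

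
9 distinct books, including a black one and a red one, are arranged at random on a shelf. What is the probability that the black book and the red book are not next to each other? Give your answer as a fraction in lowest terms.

7/9

There are 9! = 362880 arrangements.
Arrangements with the black book and the red book adjacent: 2·8! = 80640.
So not adjacent: 362880 − 80640 = 282240, probability 282240/362880 = 7/9.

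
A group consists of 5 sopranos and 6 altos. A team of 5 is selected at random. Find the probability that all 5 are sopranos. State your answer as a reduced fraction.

1/462

There are C(11,5) = 462 possible selections.
Selections with all sopranos: C(5,5) = 1.
Probability = 1/462.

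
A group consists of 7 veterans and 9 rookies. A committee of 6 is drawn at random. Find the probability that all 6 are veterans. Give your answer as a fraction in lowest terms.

There are C(16,6) = 8008 possible selections.
Selections with all veterans: C(7,6) = 7.
Probability = 7/8008 = 1/1144.

1/1144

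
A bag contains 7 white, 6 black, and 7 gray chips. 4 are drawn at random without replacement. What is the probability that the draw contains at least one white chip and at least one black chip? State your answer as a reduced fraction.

There are C(20,4) = 4845 possible draws.
By inclusion-exclusion on the complements, draws missing all white or all black: C(13,4) + C(14,4) − C(7,4) = 715 + 1001 − 35 = 1681.
So draws with at least one of each: 4845 − 1681 = 3164, probability 3164/4845.

3164/4845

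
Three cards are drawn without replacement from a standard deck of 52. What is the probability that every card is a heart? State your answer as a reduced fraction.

11/850

There are C(52,3) = 22100 possible 3-card hands.
Hands that are all hearts: C(13,3) = 286.
Probability = 286/22100 = 11/850.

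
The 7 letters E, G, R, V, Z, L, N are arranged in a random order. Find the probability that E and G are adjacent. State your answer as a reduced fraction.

2/7

There are 7! = 5040 arrangements.
Treat E and G as a block: 6! arrangements of the blocks × 2 orders within the block = 2·720 = 1440.
Probability = 1440/5040 = 2/7.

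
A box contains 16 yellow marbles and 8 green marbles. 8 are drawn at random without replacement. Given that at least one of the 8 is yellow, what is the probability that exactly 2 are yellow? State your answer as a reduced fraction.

336/73547

Work in counts. Selections with at least one yellow: C(24,8) − C(8,8) = 735471 − 1 = 735470.
Of those, selections where exactly 2 are yellow: C(16,2)·C(8,6) = 120·28 = 3360.
Conditional probability = 3360/735470 = 336/73547.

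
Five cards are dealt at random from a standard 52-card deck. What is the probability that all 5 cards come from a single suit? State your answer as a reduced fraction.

33/16660

There are C(52,5) = 2598960 possible 5-card hands.
Hands of one suit: 4 suits × C(13,5) = 4·1287 = 5148.
Probability = 5148/2598960 = 33/16660.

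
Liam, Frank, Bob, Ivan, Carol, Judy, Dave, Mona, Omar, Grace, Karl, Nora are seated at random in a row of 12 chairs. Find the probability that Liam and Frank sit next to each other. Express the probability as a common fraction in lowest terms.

1/6

There are 12! = 479001600 arrangements.
Treat Liam and Frank as a block: 11! arrangements of the blocks × 2 orders within the block = 2·39916800 = 79833600.
Probability = 79833600/479001600 = 1/6.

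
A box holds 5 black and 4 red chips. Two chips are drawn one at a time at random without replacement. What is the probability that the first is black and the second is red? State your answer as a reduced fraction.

Multiply the conditional probabilities at each draw: 5/9 · 4/8 = 20/72 = 5/18.

5/18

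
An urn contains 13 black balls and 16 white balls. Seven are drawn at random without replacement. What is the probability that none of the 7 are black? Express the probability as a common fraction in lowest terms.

There are C(29,7) = 1560780 possible selections.
Selections with no black (all white): C(16,7) = 11440.
Probability = 11440/1560780 = 44/6003.

44/6003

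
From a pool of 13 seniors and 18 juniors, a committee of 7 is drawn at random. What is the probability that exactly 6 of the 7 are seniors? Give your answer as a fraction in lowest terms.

264/22475

There are C(31,7) = 2629575 ways to choose 7 from 31.
Selections with exactly 6 seniors: choose 6 of the 13 seniors and 1 of the 18 juniors, C(13,6)·C(18,1) = 1716·18 = 30888.
Probability = 30888/2629575 = 264/22475.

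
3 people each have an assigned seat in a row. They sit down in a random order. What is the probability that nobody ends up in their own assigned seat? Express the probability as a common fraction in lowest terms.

There are 3! = 6 seatings.
By inclusion-exclusion, seatings with no fixed points: C(3,0)·3! − C(3,1)·2! + C(3,2)·1! − C(3,3)·0! = 2.
Probability = 2/6 = 1/3.

1/3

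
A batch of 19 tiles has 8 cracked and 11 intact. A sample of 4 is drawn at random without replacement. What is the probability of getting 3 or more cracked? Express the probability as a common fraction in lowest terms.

343/1938

Total selections: C(19,4) = 3876.
Favorable selections (3 or more cracked): C(8,3)·C(11,1) + C(8,4)·C(11,0) = 616 + 70 = 686.
Probability = 686/3876 = 343/1938.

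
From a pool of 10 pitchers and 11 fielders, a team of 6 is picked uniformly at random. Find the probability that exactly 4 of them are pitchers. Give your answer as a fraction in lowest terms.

The sample space is all 6-subsets of the 21: C(21,6) = 54264.
Selections with exactly 4 pitchers: choose 4 of the 10 pitchers and 2 of the 11 fielders, C(10,4)·C(11,2) = 210·55 = 11550.
Probability = 11550/54264 = 275/1292.

275/1292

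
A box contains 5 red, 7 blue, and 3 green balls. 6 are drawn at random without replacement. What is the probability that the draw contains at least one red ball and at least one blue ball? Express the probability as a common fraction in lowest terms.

There are C(15,6) = 5005 possible draws.
By inclusion-exclusion on the complements, draws missing all red or all blue: C(10,6) + C(8,6) − C(3,6) = 210 + 28 − 0 = 238.
So draws with at least one of each: 5005 − 238 = 4767, probability 4767/5005 = 681/715.

681/715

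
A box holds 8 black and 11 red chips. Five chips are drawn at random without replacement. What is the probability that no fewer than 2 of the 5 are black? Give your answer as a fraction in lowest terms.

1421/1938

Total selections: C(19,5) = 11628.
Count the complement (fewer than 2 black): C(8,0)·C(11,5) + C(8,1)·C(11,4) = 462 + 2640 = 3102.
Probability = 1 − 3102/11628 = 8526/11628 = 1421/1938.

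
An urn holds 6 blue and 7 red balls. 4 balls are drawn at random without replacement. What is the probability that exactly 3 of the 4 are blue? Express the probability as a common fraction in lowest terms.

28/143

There are C(13,4) = 715 ways to choose 4 from 13.
Selections with exactly 3 blue: choose 3 of the 6 blue and 1 of the 7 red, C(6,3)·C(7,1) = 20·7 = 140.
Probability = 140/715 = 28/143.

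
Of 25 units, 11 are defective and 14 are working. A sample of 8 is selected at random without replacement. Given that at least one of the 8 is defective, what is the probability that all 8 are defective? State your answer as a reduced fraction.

5/32684

Work in counts. Selections with at least one defective: C(25,8) − C(14,8) = 1081575 − 3003 = 1078572.
Of those, selections where all 8 are defective: C(11,8) = 165.
Conditional probability = 165/1078572 = 5/32684.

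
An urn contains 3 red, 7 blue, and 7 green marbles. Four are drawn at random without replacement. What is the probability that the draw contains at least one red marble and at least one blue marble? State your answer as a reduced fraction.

43/85

There are C(17,4) = 2380 possible draws.
By inclusion-exclusion on the complements, draws missing all red or all blue: C(14,4) + C(10,4) − C(7,4) = 1001 + 210 − 35 = 1176.
So draws with at least one of each: 2380 − 1176 = 1204, probability 1204/2380 = 43/85.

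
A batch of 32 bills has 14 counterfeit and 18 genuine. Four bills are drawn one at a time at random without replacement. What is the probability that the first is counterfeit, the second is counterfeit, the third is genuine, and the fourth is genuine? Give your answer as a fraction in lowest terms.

Multiply the conditional probabilities at each draw: 14/32 · 13/31 · 18/30 · 17/29 = 55692/863040 = 4641/71920.

4641/71920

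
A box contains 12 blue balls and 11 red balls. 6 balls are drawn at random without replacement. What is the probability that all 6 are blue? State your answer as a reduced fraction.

There are C(23,6) = 100947 possible selections.
Selections with all blue: C(12,6) = 924.
Probability = 924/100947 = 4/437.

4/437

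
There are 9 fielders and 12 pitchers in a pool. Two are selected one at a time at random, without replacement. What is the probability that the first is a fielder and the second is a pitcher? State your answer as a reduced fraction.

Multiply the conditional probabilities at each draw: 9/21 · 12/20 = 108/420 = 9/35.

9/35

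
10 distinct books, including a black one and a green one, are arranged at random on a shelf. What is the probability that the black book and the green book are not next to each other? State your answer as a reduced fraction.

4/5

There are 10! = 3628800 arrangements.
Arrangements with the black book and the green book adjacent: 2·9! = 725760.
So not adjacent: 3628800 − 725760 = 2903040, probability 2903040/3628800 = 4/5.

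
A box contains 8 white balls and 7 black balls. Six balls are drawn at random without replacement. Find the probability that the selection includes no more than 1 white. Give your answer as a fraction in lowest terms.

5/143

There are C(15,6) = 5005 ways to choose the 6.
Favorable selections (no more than 1 white): C(8,0)·C(7,6) + C(8,1)·C(7,5) = 7 + 168 = 175.
Probability = 175/5005 = 5/143.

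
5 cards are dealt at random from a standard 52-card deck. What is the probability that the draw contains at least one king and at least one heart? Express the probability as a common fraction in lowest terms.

229297/866320

There are C(52,5) = 2598960 possible draws.
By inclusion-exclusion on the complements, draws missing all kings or all hearts: C(48,5) + C(39,5) − C(36,5) = 1712304 + 575757 − 376992 = 1911069.
So draws with at least one of each: 2598960 − 1911069 = 687891, probability 687891/2598960 = 229297/866320.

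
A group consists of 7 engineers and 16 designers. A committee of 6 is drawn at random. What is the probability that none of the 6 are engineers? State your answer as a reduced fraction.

104/1311

There are C(23,6) = 100947 possible selections.
Selections with no engineers (all designers): C(16,6) = 8008.
Probability = 8008/100947 = 104/1311.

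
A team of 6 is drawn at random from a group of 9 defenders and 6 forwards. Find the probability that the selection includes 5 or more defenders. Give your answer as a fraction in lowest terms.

24/143

There are C(15,6) = 5005 ways to choose the 6.
Favorable selections (5 or more defenders): C(9,5)·C(6,1) + C(9,6)·C(6,0) = 756 + 84 = 840.
Probability = 840/5005 = 24/143.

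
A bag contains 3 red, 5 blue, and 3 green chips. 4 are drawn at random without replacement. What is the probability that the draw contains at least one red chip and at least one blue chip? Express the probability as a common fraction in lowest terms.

49/66

There are C(11,4) = 330 possible draws.
By inclusion-exclusion on the complements, draws missing all red or all blue: C(8,4) + C(6,4) − C(3,4) = 70 + 15 − 0 = 85.
So draws with at least one of each: 330 − 85 = 245, probability 245/330 = 49/66.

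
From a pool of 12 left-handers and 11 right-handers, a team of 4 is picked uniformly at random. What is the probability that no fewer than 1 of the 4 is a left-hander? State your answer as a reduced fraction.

155/161

There are C(23,4) = 8855 ways to choose the 4.
Favorable selections (no fewer than 1 left-hander): C(12,1)·C(11,3) + C(12,2)·C(11,2) + C(12,3)·C(11,1) + C(12,4)·C(11,0) = 1980 + 3630 + 2420 + 495 = 8525.
Probability = 8525/8855 = 155/161.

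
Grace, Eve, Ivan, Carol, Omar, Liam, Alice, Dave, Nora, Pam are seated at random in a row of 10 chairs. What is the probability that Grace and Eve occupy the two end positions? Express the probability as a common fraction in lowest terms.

There are 10! = 3628800 arrangements.
Place Grace and Eve at the ends in 2 ways, arrange the remaining 8 in 8! = 40320 ways: 2·40320 = 80640.
Probability = 80640/3628800 = 1/45.

1/45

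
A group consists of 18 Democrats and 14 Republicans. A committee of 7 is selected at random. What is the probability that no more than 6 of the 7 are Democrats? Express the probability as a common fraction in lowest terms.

1781/1798

There are C(32,7) = 3365856 ways to choose the 7.
The complement is exactly 7 Democrats: C(18,7)·C(14,0) = 31824.
Probability = 1 − 31824/3365856 = 3334032/3365856 = 1781/1798.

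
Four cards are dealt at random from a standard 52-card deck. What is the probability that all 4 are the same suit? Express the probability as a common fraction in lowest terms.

There are C(52,4) = 270725 possible 4-card hands.
Hands of one suit: 4 suits × C(13,4) = 4·715 = 2860.
Probability = 2860/270725 = 44/4165.

44/4165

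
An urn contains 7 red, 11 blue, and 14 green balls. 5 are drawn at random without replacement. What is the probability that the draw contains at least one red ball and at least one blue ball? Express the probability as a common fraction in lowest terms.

There are C(32,5) = 201376 possible draws.
By inclusion-exclusion on the complements, draws missing all red or all blue: C(25,5) + C(21,5) − C(14,5) = 53130 + 20349 − 2002 = 71477.
So draws with at least one of each: 201376 − 71477 = 129899, probability 129899/201376 = 18557/28768.

18557/28768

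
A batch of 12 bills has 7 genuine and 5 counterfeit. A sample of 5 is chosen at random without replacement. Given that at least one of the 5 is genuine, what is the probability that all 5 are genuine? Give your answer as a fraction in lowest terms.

3/113

Work in counts. Selections with at least one genuine: C(12,5) − C(5,5) = 792 − 1 = 791.
Of those, selections where all 5 are genuine: C(7,5) = 21.
Conditional probability = 21/791 = 3/113.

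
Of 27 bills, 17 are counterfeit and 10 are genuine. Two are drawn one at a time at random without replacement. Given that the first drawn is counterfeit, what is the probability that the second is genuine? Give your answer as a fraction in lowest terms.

After removing one counterfeit, 26 remain: 16 counterfeit and 10 genuine.
So the probability the next is genuine is 10/26 = 5/13.

5/13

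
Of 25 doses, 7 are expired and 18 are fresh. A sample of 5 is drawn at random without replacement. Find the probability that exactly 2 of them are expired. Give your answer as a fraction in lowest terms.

408/1265

There are C(25,5) = 53130 ways to choose 5 from 25.
Selections with exactly 2 expired: choose 2 of the 7 expired and 3 of the 18 fresh, C(7,2)·C(18,3) = 21·816 = 17136.
Probability = 17136/53130 = 408/1265.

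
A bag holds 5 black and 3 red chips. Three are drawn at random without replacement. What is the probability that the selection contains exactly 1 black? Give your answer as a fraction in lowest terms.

15/56

There are C(8,3) = 56 ways to choose 3 from 8.
Selections with exactly 1 black: choose 1 of the 5 black and 2 of the 3 red, C(5,1)·C(3,2) = 5·3 = 15.
Probability = 15/56.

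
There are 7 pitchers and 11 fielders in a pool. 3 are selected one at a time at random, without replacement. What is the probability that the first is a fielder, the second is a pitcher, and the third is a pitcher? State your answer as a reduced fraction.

77/816

Multiply the conditional probabilities at each draw: 11/18 · 7/17 · 6/16 = 462/4896 = 77/816.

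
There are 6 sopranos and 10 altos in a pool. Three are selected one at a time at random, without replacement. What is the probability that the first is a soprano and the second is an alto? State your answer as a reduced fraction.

Multiply the conditional probabilities at each draw: 6/16 · 10/15 = 60/240 = 1/4.

1/4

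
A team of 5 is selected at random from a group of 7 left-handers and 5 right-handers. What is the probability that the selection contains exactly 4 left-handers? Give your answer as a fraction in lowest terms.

Total number of selections: C(12,5) = 792.
Selections with exactly 4 left-handers: choose 4 of the 7 left-handers and 1 of the 5 right-handers, C(7,4)·C(5,1) = 35·5 = 175.
Probability = 175/792.

175/792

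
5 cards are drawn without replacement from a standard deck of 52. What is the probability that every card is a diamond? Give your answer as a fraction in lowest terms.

33/66640

There are C(52,5) = 2598960 possible 5-card hands.
Hands that are all diamonds: C(13,5) = 1287.
Probability = 1287/2598960 = 33/66640.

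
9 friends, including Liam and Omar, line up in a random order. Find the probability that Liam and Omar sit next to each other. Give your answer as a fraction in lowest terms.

2/9

There are 9! = 362880 arrangements.
Treat Liam and Omar as a block: 8! arrangements of the blocks × 2 orders within the block = 2·40320 = 80640.
Probability = 80640/362880 = 2/9.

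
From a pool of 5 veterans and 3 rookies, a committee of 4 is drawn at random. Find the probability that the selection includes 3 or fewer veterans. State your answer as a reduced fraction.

13/14

Total selections: C(8,4) = 70.
The complement is exactly 4 veterans: C(5,4)·C(3,0) = 5.
Probability = 1 − 5/70 = 65/70 = 13/14.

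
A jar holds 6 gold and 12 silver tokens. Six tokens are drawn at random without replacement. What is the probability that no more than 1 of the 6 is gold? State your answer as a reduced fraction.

There are C(18,6) = 18564 ways to choose the 6.
Favorable selections (no more than 1 gold): C(6,0)·C(12,6) + C(6,1)·C(12,5) = 924 + 4752 = 5676.
Probability = 5676/18564 = 473/1547.

473/1547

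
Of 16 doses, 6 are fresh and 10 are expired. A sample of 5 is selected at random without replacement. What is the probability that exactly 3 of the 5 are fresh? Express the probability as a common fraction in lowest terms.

75/364

The sample space is all 5-subsets of the 16: C(16,5) = 4368.
Selections with exactly 3 fresh: choose 3 of the 6 fresh and 2 of the 10 expired, C(6,3)·C(10,2) = 20·45 = 900.
Probability = 900/4368 = 75/364.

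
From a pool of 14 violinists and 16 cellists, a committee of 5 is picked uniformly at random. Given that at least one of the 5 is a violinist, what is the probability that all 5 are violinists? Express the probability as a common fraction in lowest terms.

1/69

Work in counts. Selections with at least one violinist: C(30,5) − C(16,5) = 142506 − 4368 = 138138.
Of those, selections where all 5 are violinists: C(14,5) = 2002.
Conditional probability = 2002/138138 = 1/69.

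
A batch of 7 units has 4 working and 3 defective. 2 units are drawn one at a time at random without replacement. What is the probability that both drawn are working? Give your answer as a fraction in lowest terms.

Multiply the conditional probabilities at each draw: 4/7 · 3/6 = 12/42 = 2/7.

2/7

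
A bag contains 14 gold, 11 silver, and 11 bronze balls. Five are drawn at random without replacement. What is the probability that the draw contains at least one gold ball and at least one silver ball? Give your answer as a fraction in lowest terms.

215/272

There are C(36,5) = 376992 possible draws.
By inclusion-exclusion on the complements, draws missing all gold or all silver: C(22,5) + C(25,5) − C(11,5) = 26334 + 53130 − 462 = 79002.
So draws with at least one of each: 376992 − 79002 = 297990, probability 297990/376992 = 215/272.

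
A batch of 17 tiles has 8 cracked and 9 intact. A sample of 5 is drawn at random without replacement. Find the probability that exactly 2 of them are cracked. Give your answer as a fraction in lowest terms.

84/221

The sample space is all 5-subsets of the 17: C(17,5) = 6188.
Selections with exactly 2 cracked: choose 2 of the 8 cracked and 3 of the 9 intact, C(8,2)·C(9,3) = 28·84 = 2352.
Probability = 2352/6188 = 84/221.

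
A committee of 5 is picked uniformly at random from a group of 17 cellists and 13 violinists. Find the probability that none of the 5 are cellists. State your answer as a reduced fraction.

11/1218

There are C(30,5) = 142506 possible selections.
Selections with no cellists (all violinists): C(13,5) = 1287.
Probability = 1287/142506 = 11/1218.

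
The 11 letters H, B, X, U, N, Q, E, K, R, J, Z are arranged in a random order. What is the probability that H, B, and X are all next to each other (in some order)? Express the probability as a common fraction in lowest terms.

There are 11! = 39916800 arrangements.
Treat the three as one block: 9! placements × 3! orders within the block = 362880·6 = 2177280.
Probability = 2177280/39916800 = 3/55.

3/55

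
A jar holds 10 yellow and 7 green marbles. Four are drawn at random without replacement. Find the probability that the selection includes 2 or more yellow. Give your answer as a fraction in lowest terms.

Total selections: C(17,4) = 2380.
Count the complement (fewer than 2 yellow): C(10,0)·C(7,4) + C(10,1)·C(7,3) = 35 + 350 = 385.
Probability = 1 − 385/2380 = 1995/2380 = 57/68.

57/68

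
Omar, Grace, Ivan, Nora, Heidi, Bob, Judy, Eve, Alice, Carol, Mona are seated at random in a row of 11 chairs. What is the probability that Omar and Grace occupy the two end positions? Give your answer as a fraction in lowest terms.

There are 11! = 39916800 arrangements.
Place Omar and Grace at the ends in 2 ways, arrange the remaining 9 in 9! = 362880 ways: 2·362880 = 725760.
Probability = 725760/39916800 = 1/55.

1/55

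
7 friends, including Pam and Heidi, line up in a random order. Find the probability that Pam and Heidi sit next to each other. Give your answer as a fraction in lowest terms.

There are 7! = 5040 arrangements.
Treat Pam and Heidi as a block: 6! arrangements of the blocks × 2 orders within the block = 2·720 = 1440.
Probability = 1440/5040 = 2/7.

2/7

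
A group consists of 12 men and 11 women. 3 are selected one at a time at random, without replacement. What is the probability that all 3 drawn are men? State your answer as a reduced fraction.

20/161

Multiply the conditional probabilities at each draw: 12/23 · 11/22 · 10/21 = 1320/10626 = 20/161.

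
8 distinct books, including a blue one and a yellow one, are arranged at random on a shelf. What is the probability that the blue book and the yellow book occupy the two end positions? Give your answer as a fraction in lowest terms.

1/28

There are 8! = 40320 arrangements.
Place the blue book and the yellow book at the ends in 2 ways, arrange the remaining 6 in 6! = 720 ways: 2·720 = 1440.
Probability = 1440/40320 = 1/28.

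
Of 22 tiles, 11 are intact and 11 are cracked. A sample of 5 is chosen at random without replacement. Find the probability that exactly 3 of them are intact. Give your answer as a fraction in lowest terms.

275/798

The sample space is all 5-subsets of the 22: C(22,5) = 26334.
Selections with exactly 3 intact: choose 3 of the 11 intact and 2 of the 11 cracked, C(11,3)·C(11,2) = 165·55 = 9075.
Probability = 9075/26334 = 275/798.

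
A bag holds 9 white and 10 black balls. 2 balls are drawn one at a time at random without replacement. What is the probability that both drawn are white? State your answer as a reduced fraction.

4/19

Multiply the conditional probabilities at each draw: 9/19 · 8/18 = 72/342 = 4/19.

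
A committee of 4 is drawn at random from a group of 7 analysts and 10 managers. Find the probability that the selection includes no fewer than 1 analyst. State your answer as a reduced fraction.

Total selections: C(17,4) = 2380.
The complement is all 4 are managers: C(10,4) = 210.
Probability = 1 − 210/2380 = 2170/2380 = 31/34.

31/34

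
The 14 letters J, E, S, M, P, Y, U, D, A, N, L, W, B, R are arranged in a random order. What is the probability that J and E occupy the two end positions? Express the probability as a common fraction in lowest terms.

There are 14! = 87178291200 arrangements.
Place J and E at the ends in 2 ways, arrange the remaining 12 in 12! = 479001600 ways: 2·479001600 = 958003200.
Probability = 958003200/87178291200 = 1/91.

1/91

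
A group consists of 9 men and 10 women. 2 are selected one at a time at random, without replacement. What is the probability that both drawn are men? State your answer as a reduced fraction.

Multiply the conditional probabilities at each draw: 9/19 · 8/18 = 72/342 = 4/19.

4/19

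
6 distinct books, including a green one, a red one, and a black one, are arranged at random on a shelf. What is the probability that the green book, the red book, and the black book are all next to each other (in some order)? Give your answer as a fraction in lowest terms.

There are 6! = 720 arrangements.
Treat the three as one block: 4! placements × 3! orders within the block = 24·6 = 144.
Probability = 144/720 = 1/5.

1/5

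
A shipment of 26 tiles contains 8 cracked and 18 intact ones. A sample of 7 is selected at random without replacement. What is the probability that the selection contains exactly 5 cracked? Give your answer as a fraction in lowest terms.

Total number of selections: C(26,7) = 657800.
Selections with exactly 5 cracked: choose 5 of the 8 cracked and 2 of the 18 intact, C(8,5)·C(18,2) = 56·153 = 8568.
Probability = 8568/657800 = 1071/82225.

1071/82225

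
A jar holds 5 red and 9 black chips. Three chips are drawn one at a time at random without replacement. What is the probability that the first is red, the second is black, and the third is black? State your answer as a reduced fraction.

Multiply the conditional probabilities at each draw: 5/14 · 9/13 · 8/12 = 360/2184 = 15/91.

15/91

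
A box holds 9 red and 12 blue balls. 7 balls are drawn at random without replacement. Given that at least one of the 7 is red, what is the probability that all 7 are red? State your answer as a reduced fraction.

Work in counts. Selections with at least one red: C(21,7) − C(12,7) = 116280 − 792 = 115488.
Of those, selections where all 7 are red: C(9,7) = 36.
Conditional probability = 36/115488 = 1/3208.

1/3208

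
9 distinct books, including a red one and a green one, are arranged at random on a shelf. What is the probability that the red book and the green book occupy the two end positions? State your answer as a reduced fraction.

1/36

There are 9! = 362880 arrangements.
Place the red book and the green book at the ends in 2 ways, arrange the remaining 7 in 7! = 5040 ways: 2·5040 = 10080.
Probability = 10080/362880 = 1/36.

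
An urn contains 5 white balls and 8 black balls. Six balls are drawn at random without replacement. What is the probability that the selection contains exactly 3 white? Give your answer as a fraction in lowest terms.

There are C(13,6) = 1716 ways to choose 6 from 13.
Selections with exactly 3 white: choose 3 of the 5 white and 3 of the 8 black, C(5,3)·C(8,3) = 10·56 = 560.
Probability = 560/1716 = 140/429.

140/429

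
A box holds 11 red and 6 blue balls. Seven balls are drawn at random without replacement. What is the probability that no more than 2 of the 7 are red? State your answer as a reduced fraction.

Total selections: C(17,7) = 19448.
Favorable selections (no more than 2 red): C(11,1)·C(6,6) + C(11,2)·C(6,5) = 11 + 330 = 341.
Probability = 341/19448 = 31/1768.

31/1768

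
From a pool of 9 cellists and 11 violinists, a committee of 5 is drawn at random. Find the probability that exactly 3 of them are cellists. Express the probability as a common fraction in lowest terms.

Total number of selections: C(20,5) = 15504.
Selections with exactly 3 cellists: choose 3 of the 9 cellists and 2 of the 11 violinists, C(9,3)·C(11,2) = 84·55 = 4620.
Probability = 4620/15504 = 385/1292.

385/1292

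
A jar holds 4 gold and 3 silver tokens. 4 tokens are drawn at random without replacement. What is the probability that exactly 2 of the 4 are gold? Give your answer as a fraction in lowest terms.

The sample space is all 4-subsets of the 7: C(7,4) = 35.
Selections with exactly 2 gold: choose 2 of the 4 gold and 2 of the 3 silver, C(4,2)·C(3,2) = 6·3 = 18.
Probability = 18/35.

18/35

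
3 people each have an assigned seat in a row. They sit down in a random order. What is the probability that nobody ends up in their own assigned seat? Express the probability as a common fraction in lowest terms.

1/3

There are 3! = 6 seatings.
By inclusion-exclusion, seatings with no fixed points: C(3,0)·3! − C(3,1)·2! + C(3,2)·1! − C(3,3)·0! = 2.
Probability = 2/6 = 1/3.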